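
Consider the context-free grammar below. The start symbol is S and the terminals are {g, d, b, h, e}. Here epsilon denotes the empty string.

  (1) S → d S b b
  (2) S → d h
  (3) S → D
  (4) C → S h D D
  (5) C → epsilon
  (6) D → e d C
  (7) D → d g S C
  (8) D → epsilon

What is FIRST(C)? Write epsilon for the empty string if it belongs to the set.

FIRST(D) = {epsilon, d, e}
FIRST(S) = {epsilon, d, e}  (via D)
FIRST(C) = {epsilon, d, e, h}  (via S h D D)

{epsilon, d, e, h}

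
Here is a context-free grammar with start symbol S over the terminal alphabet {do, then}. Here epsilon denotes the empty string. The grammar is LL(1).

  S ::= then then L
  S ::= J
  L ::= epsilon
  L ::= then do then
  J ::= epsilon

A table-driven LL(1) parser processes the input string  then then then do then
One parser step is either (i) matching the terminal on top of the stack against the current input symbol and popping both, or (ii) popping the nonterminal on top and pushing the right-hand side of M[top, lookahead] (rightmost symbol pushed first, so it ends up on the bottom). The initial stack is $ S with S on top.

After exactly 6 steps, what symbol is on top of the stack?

     Stack           Input                     Action
  1  $ S             then then then do then $  expand S ::= then then L
  2  $ L then then   then then then do then $  match then
  3  $ L then        then then do then $       match then
  4  $ L             then do then $            expand L ::= then do then
  5  $ then do then  then do then $            match then
  6  $ then do       do then $                 match do
Stack after step 6: $ then (top = then).

then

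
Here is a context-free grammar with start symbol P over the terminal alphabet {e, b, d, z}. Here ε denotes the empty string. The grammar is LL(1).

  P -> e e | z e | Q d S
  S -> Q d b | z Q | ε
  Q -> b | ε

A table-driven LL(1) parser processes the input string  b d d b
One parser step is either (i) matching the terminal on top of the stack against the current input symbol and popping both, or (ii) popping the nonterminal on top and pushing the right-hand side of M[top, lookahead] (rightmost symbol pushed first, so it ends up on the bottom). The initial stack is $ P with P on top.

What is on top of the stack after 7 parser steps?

b

step 1: stack=$ P  input=b d d b $  — expand P -> Q d S
step 2: stack=$ S d Q  input=b d d b $  — expand Q -> b
step 3: stack=$ S d b  input=b d d b $  — match b
step 4: stack=$ S d  input=d d b $  — match d
step 5: stack=$ S  input=d b $  — expand S -> Q d b
step 6: stack=$ b d Q  input=d b $  — expand Q -> ε
step 7: stack=$ b d  input=d b $  — match d
Stack after step 7: $ b (top = b).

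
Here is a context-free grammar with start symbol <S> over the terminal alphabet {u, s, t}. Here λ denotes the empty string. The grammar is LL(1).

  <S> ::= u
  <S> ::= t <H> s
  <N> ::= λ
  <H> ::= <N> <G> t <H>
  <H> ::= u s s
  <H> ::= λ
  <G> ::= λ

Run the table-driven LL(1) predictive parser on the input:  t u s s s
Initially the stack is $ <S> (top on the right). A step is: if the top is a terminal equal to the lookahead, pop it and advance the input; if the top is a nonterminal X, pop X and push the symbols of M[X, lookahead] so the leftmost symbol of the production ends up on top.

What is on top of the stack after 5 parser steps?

     Stack      Input        Action
  1  $ <S>      t u s s s $  expand <S> ::= t <H> s
  2  $ s <H> t  t u s s s $  match t
  3  $ s <H>    u s s s $    expand <H> ::= u s s
  4  $ s s s u  u s s s $    match u
  5  $ s s s    s s s $      match s
Stack after step 5: $ s s (top = s).

s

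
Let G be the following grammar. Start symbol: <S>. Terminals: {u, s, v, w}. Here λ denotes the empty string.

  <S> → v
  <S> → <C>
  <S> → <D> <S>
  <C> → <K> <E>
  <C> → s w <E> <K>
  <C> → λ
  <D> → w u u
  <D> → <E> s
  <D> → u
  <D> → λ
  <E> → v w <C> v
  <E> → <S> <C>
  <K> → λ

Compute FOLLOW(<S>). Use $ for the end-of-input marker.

{$, s, u, v, w}

FIRST(<K>) = {λ}
FIRST(<S>) = {λ, s, u, v, w}  (via <C>, <D> <S>)
FIRST(<C>) = {λ, s, u, v, w}  (via <K> <E>)
FIRST(<E>) = {λ, s, u, v, w}  (via <S> <C>)
FIRST(<D>) = {λ, s, u, v, w}  (via <E> s)
FOLLOW(<S>) includes $ since <S> is the start symbol.
FOLLOW(<S>): in <S>→<D> <S>, the suffix after <S> is empty (adds nothing new); in <E>→<S> <C>, <S> is followed by <C> with FIRST {λ, s, u, v, w}; in <E>→<S> <C>, the suffix after <S> is nullable, so FOLLOW(<S>) ⊇ FOLLOW(<E>) = {$, s, u, v, w}. Thus FOLLOW(<S>) = {$, s, u, v, w}.
FOLLOW(<D>): in <S>→<D> <S>, <D> is followed by <S> with FIRST {λ, s, u, v, w}; in <S>→<D> <S>, the suffix after <D> is nullable, so FOLLOW(<D>) ⊇ FOLLOW(<S>) = {$, s, u, v, w}. Thus FOLLOW(<D>) = {$, s, u, v, w}.
FOLLOW(<C>): in <S>→<C>, the suffix after <C> is empty, so FOLLOW(<C>) ⊇ FOLLOW(<S>) = {$, s, u, v, w}; in <E>→v w <C> v, <C> is followed by v with FIRST {v}; in <E>→<S> <C>, the suffix after <C> is empty, so FOLLOW(<C>) ⊇ FOLLOW(<E>) = {$, s, u, v, w}. Thus FOLLOW(<C>) = {$, s, u, v, w}.
FOLLOW(<E>): in <C>→<K> <E>, the suffix after <E> is empty, so FOLLOW(<E>) ⊇ FOLLOW(<C>) = {$, s, u, v, w}; in <C>→s w <E> <K>, <E> is followed by <K> with FIRST {λ}; in <C>→s w <E> <K>, the suffix after <E> is nullable, so FOLLOW(<E>) ⊇ FOLLOW(<C>) = {$, s, u, v, w}; in <D>→<E> s, <E> is followed by s with FIRST {s}. Thus FOLLOW(<E>) = {$, s, u, v, w}.
FOLLOW(<K>): in <C>→<K> <E>, <K> is followed by <E> with FIRST {λ, s, u, v, w}; in <C>→<K> <E>, the suffix after <K> is nullable, so FOLLOW(<K>) ⊇ FOLLOW(<C>) = {$, s, u, v, w}; in <C>→s w <E> <K>, the suffix after <K> is empty, so FOLLOW(<K>) ⊇ FOLLOW(<C>) = {$, s, u, v, w}. Thus FOLLOW(<K>) = {$, s, u, v, w}.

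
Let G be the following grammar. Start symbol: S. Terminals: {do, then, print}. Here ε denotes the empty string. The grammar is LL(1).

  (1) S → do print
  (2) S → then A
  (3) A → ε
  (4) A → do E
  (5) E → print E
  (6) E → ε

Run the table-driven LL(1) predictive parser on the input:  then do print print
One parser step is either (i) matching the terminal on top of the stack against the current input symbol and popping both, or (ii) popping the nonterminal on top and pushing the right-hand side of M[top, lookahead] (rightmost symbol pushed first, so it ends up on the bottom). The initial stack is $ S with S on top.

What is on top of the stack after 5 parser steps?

print

step 1: stack=$ S  input=then do print print $  — expand S → then A
step 2: stack=$ A then  input=then do print print $  — match then
step 3: stack=$ A  input=do print print $  — expand A → do E
step 4: stack=$ E do  input=do print print $  — match do
step 5: stack=$ E  input=print print $  — expand E → print E
Stack after step 5: $ E print (top = print).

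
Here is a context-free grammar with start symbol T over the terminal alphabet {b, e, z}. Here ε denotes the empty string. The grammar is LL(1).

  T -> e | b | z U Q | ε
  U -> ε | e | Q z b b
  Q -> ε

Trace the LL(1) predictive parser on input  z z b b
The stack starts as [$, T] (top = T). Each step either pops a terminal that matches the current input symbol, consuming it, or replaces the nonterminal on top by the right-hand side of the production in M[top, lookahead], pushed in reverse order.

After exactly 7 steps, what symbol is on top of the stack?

     Stack        Input      Action
  1  $ T          z z b b $  expand T -> z U Q
  2  $ Q U z      z z b b $  match z
  3  $ Q U        z b b $    expand U -> Q z b b
  4  $ Q b b z Q  z b b $    expand Q -> ε
  5  $ Q b b z    z b b $    match z
  6  $ Q b b      b b $      match b
  7  $ Q b        b $        match b
Stack after step 7: $ Q (top = Q).

Q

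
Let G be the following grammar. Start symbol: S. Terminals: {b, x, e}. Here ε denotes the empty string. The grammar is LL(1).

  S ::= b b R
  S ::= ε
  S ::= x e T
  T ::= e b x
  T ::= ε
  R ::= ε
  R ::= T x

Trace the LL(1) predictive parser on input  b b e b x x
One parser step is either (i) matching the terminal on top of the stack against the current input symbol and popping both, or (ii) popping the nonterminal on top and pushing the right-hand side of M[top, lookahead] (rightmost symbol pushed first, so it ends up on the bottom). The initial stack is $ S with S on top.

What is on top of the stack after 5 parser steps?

step 1: stack=$ S  input=b b e b x x $  — expand S ::= b b R
step 2: stack=$ R b b  input=b b e b x x $  — match b
step 3: stack=$ R b  input=b e b x x $  — match b
step 4: stack=$ R  input=e b x x $  — expand R ::= T x
step 5: stack=$ x T  input=e b x x $  — expand T ::= e b x
Stack after step 5: $ x x b e (top = e).

e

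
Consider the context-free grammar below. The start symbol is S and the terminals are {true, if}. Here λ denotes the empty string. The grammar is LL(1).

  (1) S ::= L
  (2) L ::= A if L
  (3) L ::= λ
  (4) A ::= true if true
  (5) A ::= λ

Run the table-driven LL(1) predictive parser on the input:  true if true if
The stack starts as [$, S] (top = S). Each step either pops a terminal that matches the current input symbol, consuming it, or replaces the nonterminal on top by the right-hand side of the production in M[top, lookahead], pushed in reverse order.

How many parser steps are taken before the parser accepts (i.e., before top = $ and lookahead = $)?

step 1: stack=$ S  input=true if true if $  — expand S ::= L
step 2: stack=$ L  input=true if true if $  — expand L ::= A if L
step 3: stack=$ L if A  input=true if true if $  — expand A ::= true if true
step 4: stack=$ L if true if true  input=true if true if $  — match true
step 5: stack=$ L if true if  input=if true if $  — match if
step 6: stack=$ L if true  input=true if $  — match true
step 7: stack=$ L if  input=if $  — match if
step 8: stack=$ L  input=$  — expand L ::= λ
Accept reached after 8 steps.

8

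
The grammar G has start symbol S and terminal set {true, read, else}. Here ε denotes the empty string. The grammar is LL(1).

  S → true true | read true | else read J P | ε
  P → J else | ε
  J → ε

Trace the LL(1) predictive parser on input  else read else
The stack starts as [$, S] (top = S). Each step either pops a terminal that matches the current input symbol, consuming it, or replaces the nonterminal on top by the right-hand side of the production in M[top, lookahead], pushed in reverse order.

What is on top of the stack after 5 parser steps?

     Stack            Input             Action
  1  $ S              else read else $  expand S → else read J P
  2  $ P J read else  else read else $  match else
  3  $ P J read       read else $       match read
  4  $ P J            else $            expand J → ε
  5  $ P              else $            expand P → J else
Stack after step 5: $ else J (top = J).

J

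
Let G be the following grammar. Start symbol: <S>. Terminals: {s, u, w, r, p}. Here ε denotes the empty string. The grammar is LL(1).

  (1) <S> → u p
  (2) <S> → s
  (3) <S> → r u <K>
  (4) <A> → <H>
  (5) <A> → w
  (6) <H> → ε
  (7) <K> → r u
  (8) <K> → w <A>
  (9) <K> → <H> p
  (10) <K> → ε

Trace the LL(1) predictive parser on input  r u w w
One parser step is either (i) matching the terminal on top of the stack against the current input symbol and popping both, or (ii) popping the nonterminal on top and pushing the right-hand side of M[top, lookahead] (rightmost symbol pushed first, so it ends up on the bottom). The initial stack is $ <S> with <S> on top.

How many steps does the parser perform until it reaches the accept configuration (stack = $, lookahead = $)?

7

step 1: stack=$ <S>  input=r u w w $  — expand <S> → r u <K>
step 2: stack=$ <K> u r  input=r u w w $  — match r
step 3: stack=$ <K> u  input=u w w $  — match u
step 4: stack=$ <K>  input=w w $  — expand <K> → w <A>
step 5: stack=$ <A> w  input=w w $  — match w
step 6: stack=$ <A>  input=w $  — expand <A> → w
step 7: stack=$ w  input=w $  — match w
Accept reached after 7 steps.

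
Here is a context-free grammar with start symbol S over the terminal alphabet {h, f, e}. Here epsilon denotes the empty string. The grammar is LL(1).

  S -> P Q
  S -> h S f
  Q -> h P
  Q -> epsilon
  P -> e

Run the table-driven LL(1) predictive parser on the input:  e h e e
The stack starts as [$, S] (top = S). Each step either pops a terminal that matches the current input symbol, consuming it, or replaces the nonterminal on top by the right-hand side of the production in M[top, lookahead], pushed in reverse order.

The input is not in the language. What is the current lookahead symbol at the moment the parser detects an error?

e

     Stack  Input      Action
  1  $ S    e h e e $  expand S -> P Q
  2  $ Q P  e h e e $  expand P -> e
  3  $ Q e  e h e e $  match e
  4  $ Q    h e e $    expand Q -> h P
  5  $ P h  h e e $    match h
  6  $ P    e e $      expand P -> e
  7  $ e    e e $      match e
  8  $      e $        error: stack empty but input remains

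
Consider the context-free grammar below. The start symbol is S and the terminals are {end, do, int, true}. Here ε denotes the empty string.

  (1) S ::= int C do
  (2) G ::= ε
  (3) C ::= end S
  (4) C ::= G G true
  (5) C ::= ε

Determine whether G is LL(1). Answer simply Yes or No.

FIRST(S) = {int}
FIRST(G) = {ε}
FIRST(C) = {ε, end, true}
FOLLOW(S) = {$, do}
FOLLOW(G) = {true}
FOLLOW(C) = {do}
Each cell of M receives at most one production.

Yes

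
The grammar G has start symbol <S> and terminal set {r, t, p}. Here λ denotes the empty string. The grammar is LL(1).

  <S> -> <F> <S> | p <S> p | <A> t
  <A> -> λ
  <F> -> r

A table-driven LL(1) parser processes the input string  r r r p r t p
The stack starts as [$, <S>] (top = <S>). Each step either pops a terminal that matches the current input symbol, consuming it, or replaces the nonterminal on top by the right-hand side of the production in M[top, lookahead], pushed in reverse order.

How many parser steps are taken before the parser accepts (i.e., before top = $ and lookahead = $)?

18

      Stack        Input            Action
   1  $ <S>        r r r p r t p $  expand <S> -> <F> <S>
   2  $ <S> <F>    r r r p r t p $  expand <F> -> r
   3  $ <S> r      r r r p r t p $  match r
   4  $ <S>        r r p r t p $    expand <S> -> <F> <S>
   5  $ <S> <F>    r r p r t p $    expand <F> -> r
   6  $ <S> r      r r p r t p $    match r
   7  $ <S>        r p r t p $      expand <S> -> <F> <S>
   8  $ <S> <F>    r p r t p $      expand <F> -> r
   9  $ <S> r      r p r t p $      match r
  10  $ <S>        p r t p $        expand <S> -> p <S> p
  11  $ p <S> p    p r t p $        match p
  12  $ p <S>      r t p $          expand <S> -> <F> <S>
  13  $ p <S> <F>  r t p $          expand <F> -> r
  14  $ p <S> r    r t p $          match r
  15  $ p <S>      t p $            expand <S> -> <A> t
  16  $ p t <A>    t p $            expand <A> -> λ
  17  $ p t        t p $            match t
  18  $ p          p $              match p
Accept reached after 18 steps.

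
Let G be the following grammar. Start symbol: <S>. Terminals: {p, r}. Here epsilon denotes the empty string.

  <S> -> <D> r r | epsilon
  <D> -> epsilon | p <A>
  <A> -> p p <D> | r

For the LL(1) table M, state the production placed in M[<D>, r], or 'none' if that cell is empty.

<D> -> epsilon

FIRST(<D>) = {epsilon, p}
FIRST(<A>) = {p, r}
FIRST(<S>) = {epsilon, p, r}  (via <D> r r)
FOLLOW(<S>) includes $ since <S> is the start symbol.
FOLLOW(<D>): in <S>-><D> r r, <D> is followed by r r with FIRST {r}; in <A>->p p <D>, the suffix after <D> is empty, so FOLLOW(<D>) ⊇ FOLLOW(<A>) = {r}. Thus FOLLOW(<D>) = {r}.
FOLLOW(<A>): in <D>->p <A>, the suffix after <A> is empty, so FOLLOW(<A>) ⊇ FOLLOW(<D>) = {r}. Thus FOLLOW(<A>) = {r}.
For <D> -> epsilon: FIRST(epsilon) = {epsilon}, so it goes in M[<D>, t] for t ∈ {}; since epsilon ∈ FIRST, also for every t ∈ FOLLOW(<D>) = {r}.
For <D> -> p <A>: FIRST(p <A>) = {p}, so it goes in M[<D>, t] for t ∈ {p}.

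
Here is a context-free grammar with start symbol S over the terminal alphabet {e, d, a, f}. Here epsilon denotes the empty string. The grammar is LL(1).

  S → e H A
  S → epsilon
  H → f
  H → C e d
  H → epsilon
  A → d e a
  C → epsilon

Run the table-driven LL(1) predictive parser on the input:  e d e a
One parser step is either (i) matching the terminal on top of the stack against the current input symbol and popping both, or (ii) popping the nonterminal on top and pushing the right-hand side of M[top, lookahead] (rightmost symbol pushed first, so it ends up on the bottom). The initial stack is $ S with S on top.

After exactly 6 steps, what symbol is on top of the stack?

a

     Stack    Input      Action
  1  $ S      e d e a $  expand S → e H A
  2  $ A H e  e d e a $  match e
  3  $ A H    d e a $    expand H → epsilon
  4  $ A      d e a $    expand A → d e a
  5  $ a e d  d e a $    match d
  6  $ a e    e a $      match e
Stack after step 6: $ a (top = a).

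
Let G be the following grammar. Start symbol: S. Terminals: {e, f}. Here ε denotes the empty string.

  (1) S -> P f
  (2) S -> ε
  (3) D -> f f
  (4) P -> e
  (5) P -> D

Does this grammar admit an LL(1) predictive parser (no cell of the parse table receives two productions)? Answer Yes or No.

FIRST(S) = {ε, e, f}
FIRST(D) = {f}
FIRST(P) = {e, f}
FOLLOW(S) = {$}
FOLLOW(D) = {f}
FOLLOW(P) = {f}
Each cell of M receives at most one production.

Yes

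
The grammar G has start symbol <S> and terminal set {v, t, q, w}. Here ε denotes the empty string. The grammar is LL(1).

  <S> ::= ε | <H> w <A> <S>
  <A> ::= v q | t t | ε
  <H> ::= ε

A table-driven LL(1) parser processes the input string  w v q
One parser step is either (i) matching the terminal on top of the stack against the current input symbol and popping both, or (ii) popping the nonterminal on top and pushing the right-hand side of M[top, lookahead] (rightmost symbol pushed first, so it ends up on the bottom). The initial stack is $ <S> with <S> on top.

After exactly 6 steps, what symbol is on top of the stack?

<S>

     Stack            Input    Action
  1  $ <S>            w v q $  expand <S> ::= <H> w <A> <S>
  2  $ <S> <A> w <H>  w v q $  expand <H> ::= ε
  3  $ <S> <A> w      w v q $  match w
  4  $ <S> <A>        v q $    expand <A> ::= v q
  5  $ <S> q v        v q $    match v
  6  $ <S> q          q $      match q
Stack after step 6: $ <S> (top = <S>).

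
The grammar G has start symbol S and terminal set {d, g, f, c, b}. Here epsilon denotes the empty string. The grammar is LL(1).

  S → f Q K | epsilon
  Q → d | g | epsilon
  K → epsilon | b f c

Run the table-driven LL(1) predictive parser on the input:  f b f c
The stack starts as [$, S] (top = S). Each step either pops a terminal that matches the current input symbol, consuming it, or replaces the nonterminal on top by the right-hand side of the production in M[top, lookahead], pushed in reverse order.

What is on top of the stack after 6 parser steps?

     Stack    Input      Action
  1  $ S      f b f c $  expand S → f Q K
  2  $ K Q f  f b f c $  match f
  3  $ K Q    b f c $    expand Q → epsilon
  4  $ K      b f c $    expand K → b f c
  5  $ c f b  b f c $    match b
  6  $ c f    f c $      match f
Stack after step 6: $ c (top = c).

c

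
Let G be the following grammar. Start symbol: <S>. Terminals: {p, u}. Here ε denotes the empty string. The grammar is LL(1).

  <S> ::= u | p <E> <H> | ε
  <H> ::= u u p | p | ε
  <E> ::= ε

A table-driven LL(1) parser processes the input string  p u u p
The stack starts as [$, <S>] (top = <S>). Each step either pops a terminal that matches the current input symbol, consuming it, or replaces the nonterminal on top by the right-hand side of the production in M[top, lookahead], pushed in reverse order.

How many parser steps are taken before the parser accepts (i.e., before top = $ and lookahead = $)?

7

step 1: stack=$ <S>  input=p u u p $  — expand <S> ::= p <E> <H>
step 2: stack=$ <H> <E> p  input=p u u p $  — match p
step 3: stack=$ <H> <E>  input=u u p $  — expand <E> ::= ε
step 4: stack=$ <H>  input=u u p $  — expand <H> ::= u u p
step 5: stack=$ p u u  input=u u p $  — match u
step 6: stack=$ p u  input=u p $  — match u
step 7: stack=$ p  input=p $  — match p
Accept reached after 7 steps.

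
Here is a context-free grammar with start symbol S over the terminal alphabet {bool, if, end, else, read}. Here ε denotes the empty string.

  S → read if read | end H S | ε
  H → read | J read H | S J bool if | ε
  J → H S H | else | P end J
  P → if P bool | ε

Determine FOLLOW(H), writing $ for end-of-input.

FIRST(S) = {ε, end, read}
FIRST(P) = {ε, if}
FIRST(H) = {ε, bool, else, end, if, read}  (via J read H, S J bool if)
FIRST(J) = {ε, bool, else, end, if, read}  (via H S H, P end J)
FOLLOW(S) includes $ since S is the start symbol.
FOLLOW(J): in H→J read H, J is followed by read H with FIRST {read}; in H→S J bool if, J is followed by bool if with FIRST {bool}; in J→P end J, the suffix after J is empty (adds nothing new). Thus FOLLOW(J) = {bool, read}.
FOLLOW(S): in S→end H S, the suffix after S is empty (adds nothing new); in H→S J bool if, S is followed by J bool if with FIRST {bool, else, end, if, read}; in J→H S H, S is followed by H with FIRST {ε, bool, else, end, if, read}; in J→H S H, the suffix after S is nullable, so FOLLOW(S) ⊇ FOLLOW(J) = {bool, read}. Thus FOLLOW(S) = {$, bool, else, end, if, read}.
FOLLOW(H): in S→end H S, H is followed by S with FIRST {ε, end, read}; in S→end H S, the suffix after H is nullable, so FOLLOW(H) ⊇ FOLLOW(S) = {$, bool, else, end, if, read}; in H→J read H, the suffix after H is empty (adds nothing new); in J→H S H (occurrence 1), H is followed by S H with FIRST {ε, bool, else, end, if, read}; in J→H S H (occurrence 1), the suffix after H is nullable, so FOLLOW(H) ⊇ FOLLOW(J) = {bool, read}; in J→H S H (occurrence 2), the suffix after H is empty, so FOLLOW(H) ⊇ FOLLOW(J) = {bool, read}. Thus FOLLOW(H) = {$, bool, else, end, if, read}.
FOLLOW(P): in J→P end J, P is followed by end J with FIRST {end}; in P→if P bool, P is followed by bool with FIRST {bool}. Thus FOLLOW(P) = {bool, end}.

{$, bool, else, end, if, read}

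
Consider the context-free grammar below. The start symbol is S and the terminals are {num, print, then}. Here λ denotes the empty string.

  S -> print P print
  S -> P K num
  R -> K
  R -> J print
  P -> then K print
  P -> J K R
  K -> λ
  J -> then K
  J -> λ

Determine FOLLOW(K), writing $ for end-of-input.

FIRST(K): from K->λ we get {λ}. So FIRST(K) = {λ}.
FIRST(J): from J->then K we get {then}; from J->λ we get {λ}. So FIRST(J) = {λ, then}.
FIRST(R): from R->K we get {λ}; from R->J print we get {print, then}. So FIRST(R) = {λ, print, then}.
FIRST(P): from P->then K print we get {then}; from P->J K R we get {λ, print, then}. So FIRST(P) = {λ, print, then}.
FIRST(S): from S->print P print we get {print}; from S->P K num we get {num, print, then}. So FIRST(S) = {num, print, then}.
FOLLOW(S) includes $ since S is the start symbol.
FOLLOW(S): S appears on no right-hand side. Thus FOLLOW(S) = {$}.
FOLLOW(P): in S->print P print, P is followed by print with FIRST {print}; in S->P K num, P is followed by K num with FIRST {num}. Thus FOLLOW(P) = {num, print}.
FOLLOW(R): in P->J K R, the suffix after R is empty, so FOLLOW(R) ⊇ FOLLOW(P) = {num, print}. Thus FOLLOW(R) = {num, print}.
FOLLOW(J): in R->J print, J is followed by print with FIRST {print}; in P->J K R, J is followed by K R with FIRST {λ, print, then}; in P->J K R, the suffix after J is nullable, so FOLLOW(J) ⊇ FOLLOW(P) = {num, print}. Thus FOLLOW(J) = {num, print, then}.
FOLLOW(K): in S->P K num, K is followed by num with FIRST {num}; in R->K, the suffix after K is empty, so FOLLOW(K) ⊇ FOLLOW(R) = {num, print}; in P->then K print, K is followed by print with FIRST {print}; in P->J K R, K is followed by R with FIRST {λ, print, then}; in P->J K R, the suffix after K is nullable, so FOLLOW(K) ⊇ FOLLOW(P) = {num, print}; in J->then K, the suffix after K is empty, so FOLLOW(K) ⊇ FOLLOW(J) = {num, print, then}. Thus FOLLOW(K) = {num, print, then}.

{num, print, then}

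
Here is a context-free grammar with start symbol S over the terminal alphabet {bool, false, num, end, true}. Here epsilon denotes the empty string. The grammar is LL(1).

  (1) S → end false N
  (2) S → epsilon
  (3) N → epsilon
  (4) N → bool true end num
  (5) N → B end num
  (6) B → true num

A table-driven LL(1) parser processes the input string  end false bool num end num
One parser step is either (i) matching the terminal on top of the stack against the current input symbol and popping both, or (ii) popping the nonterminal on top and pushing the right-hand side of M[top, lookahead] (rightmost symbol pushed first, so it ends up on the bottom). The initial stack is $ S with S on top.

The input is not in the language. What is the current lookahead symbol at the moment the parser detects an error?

num

step 1: stack=$ S  input=end false bool num end num $  — expand S → end false N
step 2: stack=$ N false end  input=end false bool num end num $  — match end
step 3: stack=$ N false  input=false bool num end num $  — match false
step 4: stack=$ N  input=bool num end num $  — expand N → bool true end num
step 5: stack=$ num end true bool  input=bool num end num $  — match bool
step 6: stack=$ num end true  input=num end num $  — error: top is terminal true but lookahead is num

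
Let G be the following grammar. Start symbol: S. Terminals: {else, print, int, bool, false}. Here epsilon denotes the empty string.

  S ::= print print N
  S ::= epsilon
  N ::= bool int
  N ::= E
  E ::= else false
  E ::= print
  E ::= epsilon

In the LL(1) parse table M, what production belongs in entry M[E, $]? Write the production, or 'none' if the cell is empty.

FIRST(S): from S::=print print N we get {print}; from S::=epsilon we get {epsilon}. So FIRST(S) = {epsilon, print}.
FIRST(E): from E::=else false we get {else}; from E::=print we get {print}; from E::=epsilon we get {epsilon}. So FIRST(E) = {epsilon, else, print}.
FIRST(N): from N::=bool int we get {bool}; from N::=E we get {epsilon, else, print}. So FIRST(N) = {epsilon, bool, else, print}.
FOLLOW(S) includes $ since S is the start symbol.
FOLLOW(N): in S::=print print N, the suffix after N is empty, so FOLLOW(N) ⊇ FOLLOW(S) = {$}. Thus FOLLOW(N) = {$}.
FOLLOW(E): in N::=E, the suffix after E is empty, so FOLLOW(E) ⊇ FOLLOW(N) = {$}. Thus FOLLOW(E) = {$}.
For E ::= else false: FIRST(else false) = {else}, so it goes in M[E, t] for t ∈ {else}.
For E ::= print: FIRST(print) = {print}, so it goes in M[E, t] for t ∈ {print}.
For E ::= epsilon: FIRST(epsilon) = {epsilon}, so it goes in M[E, t] for t ∈ {}; since epsilon ∈ FIRST, also for every t ∈ FOLLOW(E) = {$}.

E ::= epsilon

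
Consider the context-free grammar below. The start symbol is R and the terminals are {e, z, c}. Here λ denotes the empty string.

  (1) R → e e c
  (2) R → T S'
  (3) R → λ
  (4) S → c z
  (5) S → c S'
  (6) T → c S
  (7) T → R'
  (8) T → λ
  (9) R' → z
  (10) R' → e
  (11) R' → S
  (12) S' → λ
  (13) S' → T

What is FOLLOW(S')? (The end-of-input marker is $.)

FIRST(S): from S→c z we get {c}; from S→c S' we get {c}. So FIRST(S) = {c}.
FIRST(R'): from R'→z we get {z}; from R'→e we get {e}; from R'→S we get {c}. So FIRST(R') = {c, e, z}.
FIRST(T): from T→c S we get {c}; from T→R' we get {c, e, z}; from T→λ we get {λ}. So FIRST(T) = {λ, c, e, z}.
FIRST(S'): from S'→λ we get {λ}; from S'→T we get {λ, c, e, z}. So FIRST(S') = {λ, c, e, z}.
FIRST(R): from R→e e c we get {e}; from R→T S' we get {λ, c, e, z}; from R→λ we get {λ}. So FIRST(R) = {λ, c, e, z}.
FOLLOW(R) includes $ since R is the start symbol.
FOLLOW(R): R appears on no right-hand side. Thus FOLLOW(R) = {$}.
FOLLOW(S): in T→c S, the suffix after S is empty, so FOLLOW(S) ⊇ FOLLOW(T) = {$, c, e, z}; in R'→S, the suffix after S is empty, so FOLLOW(S) ⊇ FOLLOW(R') = {$, c, e, z}. Thus FOLLOW(S) = {$, c, e, z}.
FOLLOW(S'): in R→T S', the suffix after S' is empty, so FOLLOW(S') ⊇ FOLLOW(R) = {$}; in S→c S', the suffix after S' is empty, so FOLLOW(S') ⊇ FOLLOW(S) = {$, c, e, z}. Thus FOLLOW(S') = {$, c, e, z}.
FOLLOW(T): in R→T S', T is followed by S' with FIRST {λ, c, e, z}; in R→T S', the suffix after T is nullable, so FOLLOW(T) ⊇ FOLLOW(R) = {$}; in S'→T, the suffix after T is empty, so FOLLOW(T) ⊇ FOLLOW(S') = {$, c, e, z}. Thus FOLLOW(T) = {$, c, e, z}.
FOLLOW(R'): in T→R', the suffix after R' is empty, so FOLLOW(R') ⊇ FOLLOW(T) = {$, c, e, z}. Thus FOLLOW(R') = {$, c, e, z}.

{$, c, e, z}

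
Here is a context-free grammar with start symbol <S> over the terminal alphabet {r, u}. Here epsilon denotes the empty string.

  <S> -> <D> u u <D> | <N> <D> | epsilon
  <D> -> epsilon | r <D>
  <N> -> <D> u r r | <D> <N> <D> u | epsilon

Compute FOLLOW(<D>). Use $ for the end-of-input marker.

{$, r, u}

FIRST(<D>) = {epsilon, r}
FIRST(<N>) = {epsilon, r, u}  (via <D> u r r, <D> <N> <D> u)
FIRST(<S>) = {epsilon, r, u}  (via <D> u u <D>, <N> <D>)
FOLLOW(<S>) includes $ since <S> is the start symbol.
FOLLOW(<S>): <S> appears on no right-hand side. Thus FOLLOW(<S>) = {$}.
FOLLOW(<D>): in <S>-><D> u u <D> (occurrence 1), <D> is followed by u u <D> with FIRST {u}; in <S>-><D> u u <D> (occurrence 2), the suffix after <D> is empty, so FOLLOW(<D>) ⊇ FOLLOW(<S>) = {$}; in <S>-><N> <D>, the suffix after <D> is empty, so FOLLOW(<D>) ⊇ FOLLOW(<S>) = {$}; in <D>->r <D>, the suffix after <D> is empty (adds nothing new); in <N>-><D> u r r, <D> is followed by u r r with FIRST {u}; in <N>-><D> <N> <D> u (occurrence 1), <D> is followed by <N> <D> u with FIRST {r, u}; in <N>-><D> <N> <D> u (occurrence 2), <D> is followed by u with FIRST {u}. Thus FOLLOW(<D>) = {$, r, u}.
FOLLOW(<N>): in <S>-><N> <D>, <N> is followed by <D> with FIRST {epsilon, r}; in <S>-><N> <D>, the suffix after <N> is nullable, so FOLLOW(<N>) ⊇ FOLLOW(<S>) = {$}; in <N>-><D> <N> <D> u, <N> is followed by <D> u with FIRST {r, u}. Thus FOLLOW(<N>) = {$, r, u}.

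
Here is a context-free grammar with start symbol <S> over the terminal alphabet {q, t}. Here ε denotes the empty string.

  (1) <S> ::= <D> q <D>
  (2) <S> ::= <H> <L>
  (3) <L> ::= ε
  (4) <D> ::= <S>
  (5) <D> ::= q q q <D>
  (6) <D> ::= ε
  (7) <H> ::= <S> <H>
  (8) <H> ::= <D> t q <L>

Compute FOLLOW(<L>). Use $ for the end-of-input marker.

{$, q, t}

FIRST(<L>): from <L>::=ε we get {ε}. So FIRST(<L>) = {ε}.
FIRST(<S>): from <S>::=<D> q <D> we get {q, t}; from <S>::=<H> <L> we get {q, t}. So FIRST(<S>) = {q, t}.
FIRST(<D>): from <D>::=<S> we get {q, t}; from <D>::=q q q <D> we get {q}; from <D>::=ε we get {ε}. So FIRST(<D>) = {ε, q, t}.
FIRST(<H>): from <H>::=<S> <H> we get {q, t}; from <H>::=<D> t q <L> we get {q, t}. So FIRST(<H>) = {q, t}.
FOLLOW(<S>) includes $ since <S> is the start symbol.
FOLLOW(<S>): in <D>::=<S>, the suffix after <S> is empty, so FOLLOW(<S>) ⊇ FOLLOW(<D>) = {$, q, t}; in <H>::=<S> <H>, <S> is followed by <H> with FIRST {q, t}. Thus FOLLOW(<S>) = {$, q, t}.
FOLLOW(<D>): in <S>::=<D> q <D> (occurrence 1), <D> is followed by q <D> with FIRST {q}; in <S>::=<D> q <D> (occurrence 2), the suffix after <D> is empty, so FOLLOW(<D>) ⊇ FOLLOW(<S>) = {$, q, t}; in <D>::=q q q <D>, the suffix after <D> is empty (adds nothing new); in <H>::=<D> t q <L>, <D> is followed by t q <L> with FIRST {t}. Thus FOLLOW(<D>) = {$, q, t}.
FOLLOW(<H>): in <S>::=<H> <L>, <H> is followed by <L> with FIRST {ε}; in <S>::=<H> <L>, the suffix after <H> is nullable, so FOLLOW(<H>) ⊇ FOLLOW(<S>) = {$, q, t}; in <H>::=<S> <H>, the suffix after <H> is empty (adds nothing new). Thus FOLLOW(<H>) = {$, q, t}.
FOLLOW(<L>): in <S>::=<H> <L>, the suffix after <L> is empty, so FOLLOW(<L>) ⊇ FOLLOW(<S>) = {$, q, t}; in <H>::=<D> t q <L>, the suffix after <L> is empty, so FOLLOW(<L>) ⊇ FOLLOW(<H>) = {$, q, t}. Thus FOLLOW(<L>) = {$, q, t}.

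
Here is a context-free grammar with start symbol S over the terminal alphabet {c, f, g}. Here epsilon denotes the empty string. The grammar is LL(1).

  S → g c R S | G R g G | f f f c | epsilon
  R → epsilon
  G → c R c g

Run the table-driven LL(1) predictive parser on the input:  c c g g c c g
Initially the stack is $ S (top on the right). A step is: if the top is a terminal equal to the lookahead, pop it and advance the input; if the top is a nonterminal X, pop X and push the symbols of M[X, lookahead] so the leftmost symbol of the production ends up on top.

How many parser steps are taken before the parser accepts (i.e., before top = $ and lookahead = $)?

step 1: stack=$ S  input=c c g g c c g $  — expand S → G R g G
step 2: stack=$ G g R G  input=c c g g c c g $  — expand G → c R c g
step 3: stack=$ G g R g c R c  input=c c g g c c g $  — match c
step 4: stack=$ G g R g c R  input=c g g c c g $  — expand R → epsilon
step 5: stack=$ G g R g c  input=c g g c c g $  — match c
step 6: stack=$ G g R g  input=g g c c g $  — match g
step 7: stack=$ G g R  input=g c c g $  — expand R → epsilon
step 8: stack=$ G g  input=g c c g $  — match g
step 9: stack=$ G  input=c c g $  — expand G → c R c g
step 10: stack=$ g c R c  input=c c g $  — match c
step 11: stack=$ g c R  input=c g $  — expand R → epsilon
step 12: stack=$ g c  input=c g $  — match c
step 13: stack=$ g  input=g $  — match g
Accept reached after 13 steps.

13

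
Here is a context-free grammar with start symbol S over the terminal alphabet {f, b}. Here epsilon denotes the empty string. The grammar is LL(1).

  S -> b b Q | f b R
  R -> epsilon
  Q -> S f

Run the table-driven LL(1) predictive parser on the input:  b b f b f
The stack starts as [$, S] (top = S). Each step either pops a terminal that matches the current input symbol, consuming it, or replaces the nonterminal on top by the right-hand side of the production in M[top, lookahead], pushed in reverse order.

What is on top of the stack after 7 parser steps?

step 1: stack=$ S  input=b b f b f $  — expand S -> b b Q
step 2: stack=$ Q b b  input=b b f b f $  — match b
step 3: stack=$ Q b  input=b f b f $  — match b
step 4: stack=$ Q  input=f b f $  — expand Q -> S f
step 5: stack=$ f S  input=f b f $  — expand S -> f b R
step 6: stack=$ f R b f  input=f b f $  — match f
step 7: stack=$ f R b  input=b f $  — match b
Stack after step 7: $ f R (top = R).

R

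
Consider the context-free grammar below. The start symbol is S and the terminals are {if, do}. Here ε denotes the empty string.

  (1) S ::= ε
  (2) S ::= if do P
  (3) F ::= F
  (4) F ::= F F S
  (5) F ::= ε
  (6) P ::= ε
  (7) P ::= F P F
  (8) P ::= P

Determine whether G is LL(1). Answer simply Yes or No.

FIRST(S) = {ε, if}
FIRST(F) = {ε, if}
FIRST(P) = {ε, if}
FOLLOW(S) = {$, if}
FOLLOW(F) = {$, if}
FOLLOW(P) = {$, if}
Cell M[F, $] receives both F ::= F and F ::= F F S and F ::= ε — the grammar is not LL(1).

No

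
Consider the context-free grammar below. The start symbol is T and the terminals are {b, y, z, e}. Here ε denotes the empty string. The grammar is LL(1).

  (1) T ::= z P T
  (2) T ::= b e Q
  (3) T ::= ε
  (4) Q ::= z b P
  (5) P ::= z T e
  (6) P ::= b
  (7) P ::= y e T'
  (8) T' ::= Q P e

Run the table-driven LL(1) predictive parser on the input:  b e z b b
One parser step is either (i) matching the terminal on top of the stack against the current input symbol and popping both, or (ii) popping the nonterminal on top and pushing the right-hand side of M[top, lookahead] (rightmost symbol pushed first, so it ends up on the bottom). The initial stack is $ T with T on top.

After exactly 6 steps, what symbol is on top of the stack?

step 1: stack=$ T  input=b e z b b $  — expand T ::= b e Q
step 2: stack=$ Q e b  input=b e z b b $  — match b
step 3: stack=$ Q e  input=e z b b $  — match e
step 4: stack=$ Q  input=z b b $  — expand Q ::= z b P
step 5: stack=$ P b z  input=z b b $  — match z
step 6: stack=$ P b  input=b b $  — match b
Stack after step 6: $ P (top = P).

P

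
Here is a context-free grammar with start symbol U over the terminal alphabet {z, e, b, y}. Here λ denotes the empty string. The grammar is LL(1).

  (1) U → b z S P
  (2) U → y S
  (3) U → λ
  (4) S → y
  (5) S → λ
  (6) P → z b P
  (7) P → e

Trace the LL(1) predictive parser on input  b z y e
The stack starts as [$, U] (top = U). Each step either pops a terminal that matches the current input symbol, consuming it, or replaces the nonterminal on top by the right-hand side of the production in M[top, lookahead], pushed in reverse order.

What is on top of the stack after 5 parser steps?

     Stack      Input      Action
  1  $ U        b z y e $  expand U → b z S P
  2  $ P S z b  b z y e $  match b
  3  $ P S z    z y e $    match z
  4  $ P S      y e $      expand S → y
  5  $ P y      y e $      match y
Stack after step 5: $ P (top = P).

P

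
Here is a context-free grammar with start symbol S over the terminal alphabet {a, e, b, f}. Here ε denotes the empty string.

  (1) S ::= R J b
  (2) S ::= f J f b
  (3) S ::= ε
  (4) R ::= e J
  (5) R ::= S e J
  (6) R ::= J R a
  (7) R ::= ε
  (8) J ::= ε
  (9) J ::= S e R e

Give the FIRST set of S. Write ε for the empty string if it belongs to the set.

{ε, a, b, e, f}

FIRST(S) = {ε, a, b, e, f}  (via R J b)
FIRST(J) = {ε, a, b, e, f}  (via S e R e)
FIRST(R) = {ε, a, b, e, f}  (via S e J, J R a)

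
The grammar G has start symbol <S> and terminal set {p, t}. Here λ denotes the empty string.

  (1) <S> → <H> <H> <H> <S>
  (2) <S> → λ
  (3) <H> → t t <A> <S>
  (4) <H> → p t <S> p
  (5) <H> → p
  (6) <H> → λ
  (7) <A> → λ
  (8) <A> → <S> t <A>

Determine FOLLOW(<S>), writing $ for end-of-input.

FIRST(<H>) = {λ, p, t}
FIRST(<S>) = {λ, p, t}  (via <H> <H> <H> <S>)
FIRST(<A>) = {λ, p, t}  (via <S> t <A>)
FOLLOW(<S>) includes $ since <S> is the start symbol.
FOLLOW(<S>): in <S>→<H> <H> <H> <S>, the suffix after <S> is empty (adds nothing new); in <H>→t t <A> <S>, the suffix after <S> is empty, so FOLLOW(<S>) ⊇ FOLLOW(<H>) = {$, p, t}; in <H>→p t <S> p, <S> is followed by p with FIRST {p}; in <A>→<S> t <A>, <S> is followed by t <A> with FIRST {t}. Thus FOLLOW(<S>) = {$, p, t}.
FOLLOW(<H>): in <S>→<H> <H> <H> <S> (occurrence 1), <H> is followed by <H> <H> <S> with FIRST {λ, p, t}; in <S>→<H> <H> <H> <S> (occurrence 1), the suffix after <H> is nullable, so FOLLOW(<H>) ⊇ FOLLOW(<S>) = {$, p, t}; in <S>→<H> <H> <H> <S> (occurrence 2), <H> is followed by <H> <S> with FIRST {λ, p, t}; in <S>→<H> <H> <H> <S> (occurrence 2), the suffix after <H> is nullable, so FOLLOW(<H>) ⊇ FOLLOW(<S>) = {$, p, t}; in <S>→<H> <H> <H> <S> (occurrence 3), <H> is followed by <S> with FIRST {λ, p, t}; in <S>→<H> <H> <H> <S> (occurrence 3), the suffix after <H> is nullable, so FOLLOW(<H>) ⊇ FOLLOW(<S>) = {$, p, t}. Thus FOLLOW(<H>) = {$, p, t}.
FOLLOW(<A>): in <H>→t t <A> <S>, <A> is followed by <S> with FIRST {λ, p, t}; in <H>→t t <A> <S>, the suffix after <A> is nullable, so FOLLOW(<A>) ⊇ FOLLOW(<H>) = {$, p, t}; in <A>→<S> t <A>, the suffix after <A> is empty (adds nothing new). Thus FOLLOW(<A>) = {$, p, t}.

{$, p, t}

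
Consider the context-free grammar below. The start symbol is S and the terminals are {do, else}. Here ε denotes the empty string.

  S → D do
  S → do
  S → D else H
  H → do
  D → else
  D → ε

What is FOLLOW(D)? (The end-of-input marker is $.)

FIRST(H) = {do}
FIRST(D) = {ε, else}
FIRST(S) = {do, else}  (via D do, D else H)
FOLLOW(S) includes $ since S is the start symbol.
FOLLOW(S): S appears on no right-hand side. Thus FOLLOW(S) = {$}.
FOLLOW(H): in S→D else H, the suffix after H is empty, so FOLLOW(H) ⊇ FOLLOW(S) = {$}. Thus FOLLOW(H) = {$}.
FOLLOW(D): in S→D do, D is followed by do with FIRST {do}; in S→D else H, D is followed by else H with FIRST {else}. Thus FOLLOW(D) = {do, else}.

{do, else}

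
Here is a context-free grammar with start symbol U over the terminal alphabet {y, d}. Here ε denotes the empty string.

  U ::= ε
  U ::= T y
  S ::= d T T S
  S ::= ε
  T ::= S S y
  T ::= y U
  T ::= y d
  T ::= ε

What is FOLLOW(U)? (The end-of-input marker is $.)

{$, d, y}

FIRST(S): from S::=d T T S we get {d}; from S::=ε we get {ε}. So FIRST(S) = {ε, d}.
FIRST(T): from T::=S S y we get {d, y}; from T::=y U we get {y}; from T::=y d we get {y}; from T::=ε we get {ε}. So FIRST(T) = {ε, d, y}.
FIRST(U): from U::=ε we get {ε}; from U::=T y we get {d, y}. So FIRST(U) = {ε, d, y}.
FOLLOW(U) includes $ since U is the start symbol.
FOLLOW(S): in S::=d T T S, the suffix after S is empty (adds nothing new); in T::=S S y (occurrence 1), S is followed by S y with FIRST {d, y}; in T::=S S y (occurrence 2), S is followed by y with FIRST {y}. Thus FOLLOW(S) = {d, y}.
FOLLOW(T): in U::=T y, T is followed by y with FIRST {y}; in S::=d T T S (occurrence 1), T is followed by T S with FIRST {ε, d, y}; in S::=d T T S (occurrence 1), the suffix after T is nullable, so FOLLOW(T) ⊇ FOLLOW(S) = {d, y}; in S::=d T T S (occurrence 2), T is followed by S with FIRST {ε, d}; in S::=d T T S (occurrence 2), the suffix after T is nullable, so FOLLOW(T) ⊇ FOLLOW(S) = {d, y}. Thus FOLLOW(T) = {d, y}.
FOLLOW(U): in T::=y U, the suffix after U is empty, so FOLLOW(U) ⊇ FOLLOW(T) = {d, y}. Thus FOLLOW(U) = {$, d, y}.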